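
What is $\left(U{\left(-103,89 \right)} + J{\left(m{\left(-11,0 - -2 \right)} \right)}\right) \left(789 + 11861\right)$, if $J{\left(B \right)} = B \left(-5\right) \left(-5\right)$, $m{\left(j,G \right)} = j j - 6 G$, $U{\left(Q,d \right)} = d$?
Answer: $35597100$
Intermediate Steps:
$m{\left(j,G \right)} = j^{2} - 6 G$
$J{\left(B \right)} = 25 B$ ($J{\left(B \right)} = - 5 B \left(-5\right) = 25 B$)
$\left(U{\left(-103,89 \right)} + J{\left(m{\left(-11,0 - -2 \right)} \right)}\right) \left(789 + 11861\right) = \left(89 + 25 \left(\left(-11\right)^{2} - 6 \left(0 - -2\right)\right)\right) \left(789 + 11861\right) = \left(89 + 25 \left(121 - 6 \left(0 + 2\right)\right)\right) 12650 = \left(89 + 25 \left(121 - 12\right)\right) 12650 = \left(89 + 25 \cdot 109\right) 12650 = \left(89 + 2725\right) 12650 = 2814 \cdot 12650 = 35597100$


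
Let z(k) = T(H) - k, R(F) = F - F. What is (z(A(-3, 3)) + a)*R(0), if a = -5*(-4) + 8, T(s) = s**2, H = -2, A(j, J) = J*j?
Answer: 0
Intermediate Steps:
R(F) = 0
a = 28 (a = 20 + 8 = 28)
z(k) = 4 - k (z(k) = (-2)**2 - k = 4 - k)
(z(A(-3, 3)) + a)*R(0) = ((4 - 3*(-3)) + 28)*0 = ((4 - 1*(-9)) + 28)*0 = ((4 + 9) + 28)*0 = (13 + 28)*0 = 41*0 = 0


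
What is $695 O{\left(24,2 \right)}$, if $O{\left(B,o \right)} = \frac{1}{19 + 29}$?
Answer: $\frac{695}{48} \approx 14.479$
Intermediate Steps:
$O{\left(B,o \right)} = \frac{1}{48}$
$695 O{\left(24,2 \right)} = 695 \cdot \frac{1}{48} = \frac{695}{48}$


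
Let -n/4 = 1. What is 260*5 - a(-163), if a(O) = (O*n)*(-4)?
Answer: 3908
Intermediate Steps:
n = -4 (n = -4*1 = -4)
a(O) = 16*O (a(O) = (O*(-4))*(-4) = -4*O*(-4) = 16*O)
260*5 - a(-163) = 260*5 - 16*(-163) = 1300 - 1*(-2608) = 1300 + 2608 = 3908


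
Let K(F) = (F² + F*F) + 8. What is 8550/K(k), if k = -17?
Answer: 4275/293 ≈ 14.590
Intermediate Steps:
K(F) = 8 + 2*F² (K(F) = (F² + F²) + 8 = 2*F² + 8 = 8 + 2*F²)
8550/K(k) = 8550/(8 + 2*(-17)²) = 8550/(8 + 2*289) = 8550/(8 + 578) = 8550/586 = 8550*(1/586) = 4275/293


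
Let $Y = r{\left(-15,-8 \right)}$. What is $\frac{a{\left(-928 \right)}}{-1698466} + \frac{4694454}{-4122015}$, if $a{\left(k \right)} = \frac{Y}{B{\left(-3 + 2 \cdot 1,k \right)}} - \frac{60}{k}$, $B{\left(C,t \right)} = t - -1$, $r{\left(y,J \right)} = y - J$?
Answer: $- \frac{571595006283171677}{501895023760635120} \approx -1.1389$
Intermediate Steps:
$Y = -7$ ($Y = -15 - -8 = -15 + 8 = -7$)
$B{\left(C,t \right)} = 1 + t$ ($B{\left(C,t \right)} = t + 1 = 1 + t$)
$a{\left(k \right)} = - \frac{60}{k} - \frac{7}{1 + k}$ ($a{\left(k \right)} = - \frac{7}{1 + k} - \frac{60}{k} = - \frac{60}{k} - \frac{7}{1 + k}$)
$\frac{a{\left(-928 \right)}}{-1698466} + \frac{4694454}{-4122015} = \frac{\frac{1}{-928} \frac{1}{1 - 928} \left(-60 - -62176\right)}{-1698466} + \frac{4694454}{-4122015} = - \frac{-60 + 62176}{928 \left(-927\right)} \left(- \frac{1}{1698466}\right) + 4694454 \left(- \frac{1}{4122015}\right) = \left(- \frac{1}{928}\right) \left(- \frac{1}{927}\right) 62116 \left(- \frac{1}{1698466}\right) - \frac{1564818}{1374005} = \frac{15529}{215064} \left(- \frac{1}{1698466}\right) - \frac{1564818}{1374005} = - \frac{15529}{365278891824} - \frac{1564818}{1374005} = - \frac{571595006283171677}{501895023760635120}$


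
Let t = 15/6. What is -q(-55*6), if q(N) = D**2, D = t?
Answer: -25/4 ≈ -6.2500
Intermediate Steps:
t = 5/2 (t = 15*(1/6) = 5/2 ≈ 2.5000)
D = 5/2 ≈ 2.5000
q(N) = 25/4 (q(N) = (5/2)**2 = 25/4)
-q(-55*6) = -1*25/4 = -25/4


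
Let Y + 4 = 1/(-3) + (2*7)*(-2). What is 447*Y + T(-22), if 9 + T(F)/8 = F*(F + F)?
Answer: -6781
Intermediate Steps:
T(F) = -72 + 16*F² (T(F) = -72 + 8*(F*(F + F)) = -72 + 8*(F*(2*F)) = -72 + 8*(2*F²) = -72 + 16*F²)
Y = -97/3 (Y = -4 + (1/(-3) + (2*7)*(-2)) = -4 + (-⅓ + 14*(-2)) = -4 + (-⅓ - 28) = -4 - 85/3 = -97/3 ≈ -32.333)
447*Y + T(-22) = 447*(-97/3) + (-72 + 16*(-22)²) = -14453 + (-72 + 16*484) = -14453 + (-72 + 7744) = -14453 + 7672 = -6781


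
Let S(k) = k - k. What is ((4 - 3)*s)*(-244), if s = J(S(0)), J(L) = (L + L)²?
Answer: 0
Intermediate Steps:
S(k) = 0
J(L) = 4*L² (J(L) = (2*L)² = 4*L²)
s = 0 (s = 4*0² = 4*0 = 0)
((4 - 3)*s)*(-244) = ((4 - 3)*0)*(-244) = (1*0)*(-244) = 0*(-244) = 0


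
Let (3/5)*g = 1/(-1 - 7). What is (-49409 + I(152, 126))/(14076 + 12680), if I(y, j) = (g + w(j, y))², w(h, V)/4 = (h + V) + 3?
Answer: 698975257/15411456 ≈ 45.354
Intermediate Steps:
w(h, V) = 12 + 4*V + 4*h (w(h, V) = 4*((h + V) + 3) = 4*((V + h) + 3) = 4*(3 + V + h) = 12 + 4*V + 4*h)
g = -5/24 (g = 5/(3*(-1 - 7)) = (5/3)/(-8) = (5/3)*(-⅛) = -5/24 ≈ -0.20833)
I(y, j) = (283/24 + 4*j + 4*y)² (I(y, j) = (-5/24 + (12 + 4*y + 4*j))² = (-5/24 + (12 + 4*j + 4*y))² = (283/24 + 4*j + 4*y)²)
(-49409 + I(152, 126))/(14076 + 12680) = (-49409 + (283 + 96*126 + 96*152)²/576)/(14076 + 12680) = (-49409 + (283 + 12096 + 14592)²/576)/26756 = (-49409 + (1/576)*26971²)*(1/26756) = (-49409 + (1/576)*727434841)*(1/26756) = (-49409 + 727434841/576)*(1/26756) = (698975257/576)*(1/26756) = 698975257/15411456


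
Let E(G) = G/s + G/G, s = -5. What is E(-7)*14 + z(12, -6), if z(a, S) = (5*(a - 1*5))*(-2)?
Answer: -182/5 ≈ -36.400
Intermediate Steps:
z(a, S) = 50 - 10*a (z(a, S) = (5*(a - 5))*(-2) = (5*(-5 + a))*(-2) = (-25 + 5*a)*(-2) = 50 - 10*a)
E(G) = 1 - G/5 (E(G) = G/(-5) + G/G = G*(-1/5) + 1 = -G/5 + 1 = 1 - G/5)
E(-7)*14 + z(12, -6) = (1 - 1/5*(-7))*14 + (50 - 10*12) = (1 + 7/5)*14 + (50 - 120) = (12/5)*14 - 70 = 168/5 - 70 = -182/5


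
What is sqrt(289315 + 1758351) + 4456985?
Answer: 4456985 + sqrt(2047666) ≈ 4.4584e+6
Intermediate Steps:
sqrt(289315 + 1758351) + 4456985 = sqrt(2047666) + 4456985 = 4456985 + sqrt(2047666)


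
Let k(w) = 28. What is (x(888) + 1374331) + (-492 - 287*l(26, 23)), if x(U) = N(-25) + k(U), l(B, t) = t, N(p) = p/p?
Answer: 1367267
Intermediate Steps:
N(p) = 1
x(U) = 29 (x(U) = 1 + 28 = 29)
(x(888) + 1374331) + (-492 - 287*l(26, 23)) = (29 + 1374331) + (-492 - 287*23) = 1374360 + (-492 - 6601) = 1374360 - 7093 = 1367267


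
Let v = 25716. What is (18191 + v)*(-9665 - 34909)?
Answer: -1957110618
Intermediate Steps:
(18191 + v)*(-9665 - 34909) = (18191 + 25716)*(-9665 - 34909) = 43907*(-44574) = -1957110618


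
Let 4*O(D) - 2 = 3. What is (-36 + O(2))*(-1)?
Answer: 139/4 ≈ 34.750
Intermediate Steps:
O(D) = 5/4 (O(D) = 1/2 + (1/4)*3 = 1/2 + 3/4 = 5/4)
(-36 + O(2))*(-1) = (-36 + 5/4)*(-1) = -139/4*(-1) = 139/4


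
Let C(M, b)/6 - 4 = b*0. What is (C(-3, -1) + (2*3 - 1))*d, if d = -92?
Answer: -2668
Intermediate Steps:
C(M, b) = 24 (C(M, b) = 24 + 6*(b*0) = 24 + 6*0 = 24 + 0 = 24)
(C(-3, -1) + (2*3 - 1))*d = (24 + (2*3 - 1))*(-92) = (24 + (6 - 1))*(-92) = (24 + 5)*(-92) = 29*(-92) = -2668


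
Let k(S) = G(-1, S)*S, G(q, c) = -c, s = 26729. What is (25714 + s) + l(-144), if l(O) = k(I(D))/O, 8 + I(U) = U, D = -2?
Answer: 1887973/36 ≈ 52444.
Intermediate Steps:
I(U) = -8 + U
k(S) = -S**2 (k(S) = (-S)*S = -S**2)
l(O) = -100/O (l(O) = (-(-8 - 2)**2)/O = (-1*(-10)**2)/O = (-1*100)/O = -100/O)
(25714 + s) + l(-144) = (25714 + 26729) - 100/(-144) = 52443 - 100*(-1/144) = 52443 + 25/36 = 1887973/36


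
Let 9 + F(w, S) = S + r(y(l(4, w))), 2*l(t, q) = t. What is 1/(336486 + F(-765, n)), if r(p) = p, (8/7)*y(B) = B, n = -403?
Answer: 4/1344303 ≈ 2.9755e-6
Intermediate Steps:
l(t, q) = t/2
y(B) = 7*B/8
F(w, S) = -29/4 + S (F(w, S) = -9 + (S + 7*((1/2)*4)/8) = -9 + (S + (7/8)*2) = -9 + (S + 7/4) = -9 + (7/4 + S) = -29/4 + S)
1/(336486 + F(-765, n)) = 1/(336486 + (-29/4 - 403)) = 1/(336486 - 1641/4) = 1/(1344303/4) = 4/1344303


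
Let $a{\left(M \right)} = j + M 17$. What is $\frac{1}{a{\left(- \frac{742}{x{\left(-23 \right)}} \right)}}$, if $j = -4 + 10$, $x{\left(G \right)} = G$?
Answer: $\frac{23}{12752} \approx 0.0018036$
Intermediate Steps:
$j = 6$
$a{\left(M \right)} = 6 + 17 M$ ($a{\left(M \right)} = 6 + M 17 = 6 + 17 M$)
$\frac{1}{a{\left(- \frac{742}{x{\left(-23 \right)}} \right)}} = \frac{1}{6 + 17 \left(- \frac{742}{-23}\right)} = \frac{1}{6 + 17 \left(\left(-742\right) \left(- \frac{1}{23}\right)\right)} = \frac{1}{6 + 17 \cdot \frac{742}{23}} = \frac{1}{6 + \frac{12614}{23}} = \frac{1}{\frac{12752}{23}} = \frac{23}{12752}$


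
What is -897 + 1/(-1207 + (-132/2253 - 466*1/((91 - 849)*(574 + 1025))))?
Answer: -492775000503357/549358467538 ≈ -897.00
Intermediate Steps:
-897 + 1/(-1207 + (-132/2253 - 466*1/((91 - 849)*(574 + 1025)))) = -897 + 1/(-1207 + (-132*1/2253 - 466/((-758*1599)))) = -897 + 1/(-1207 + (-44/751 - 466/(-1212042))) = -897 + 1/(-1207 + (-44/751 - 466*(-1/1212042))) = -897 + 1/(-1207 + (-44/751 + 233/606021)) = -897 + 1/(-1207 - 26489941/455121771) = -897 + 1/(-549358467538/455121771) = -897 - 455121771/549358467538 = -492775000503357/549358467538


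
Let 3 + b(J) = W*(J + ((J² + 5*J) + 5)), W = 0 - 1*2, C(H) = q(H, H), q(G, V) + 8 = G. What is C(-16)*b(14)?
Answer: 13752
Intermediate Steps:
q(G, V) = -8 + G
C(H) = -8 + H
W = -2 (W = 0 - 2 = -2)
b(J) = -13 - 12*J - 2*J² (b(J) = -3 - 2*(J + ((J² + 5*J) + 5)) = -3 - 2*(J + (5 + J² + 5*J)) = -3 - 2*(5 + J² + 6*J) = -3 + (-10 - 12*J - 2*J²) = -13 - 12*J - 2*J²)
C(-16)*b(14) = (-8 - 16)*(-13 - 12*14 - 2*14²) = -24*(-13 - 168 - 2*196) = -24*(-13 - 168 - 392) = -24*(-573) = 13752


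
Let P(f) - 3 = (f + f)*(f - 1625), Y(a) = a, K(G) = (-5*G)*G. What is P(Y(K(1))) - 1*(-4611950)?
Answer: 4628253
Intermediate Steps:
K(G) = -5*G²
P(f) = 3 + 2*f*(-1625 + f) (P(f) = 3 + (f + f)*(f - 1625) = 3 + (2*f)*(-1625 + f) = 3 + 2*f*(-1625 + f))
P(Y(K(1))) - 1*(-4611950) = (3 - (-16250)*1² + 2*(-5*1²)²) - 1*(-4611950) = (3 - (-16250) + 2*(-5*1)²) + 4611950 = (3 - 3250*(-5) + 2*(-5)²) + 4611950 = (3 + 16250 + 2*25) + 4611950 = (3 + 16250 + 50) + 4611950 = 16303 + 4611950 = 4628253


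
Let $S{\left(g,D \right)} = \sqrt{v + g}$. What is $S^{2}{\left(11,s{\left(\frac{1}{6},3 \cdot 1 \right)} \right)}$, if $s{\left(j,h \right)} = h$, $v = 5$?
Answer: $16$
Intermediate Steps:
$S{\left(g,D \right)} = \sqrt{5 + g}$
$S^{2}{\left(11,s{\left(\frac{1}{6},3 \cdot 1 \right)} \right)} = \left(\sqrt{5 + 11}\right)^{2} = \left(\sqrt{16}\right)^{2} = 4^{2} = 16$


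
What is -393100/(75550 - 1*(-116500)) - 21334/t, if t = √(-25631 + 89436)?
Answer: -7862/3841 - 21334*√63805/63805 ≈ -86.506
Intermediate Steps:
t = √63805 ≈ 252.60
-393100/(75550 - 1*(-116500)) - 21334/t = -393100/(75550 - 1*(-116500)) - 21334*√63805/63805 = -393100/(75550 + 116500) - 21334*√63805/63805 = -393100/192050 - 21334*√63805/63805 = -393100*1/192050 - 21334*√63805/63805 = -7862/3841 - 21334*√63805/63805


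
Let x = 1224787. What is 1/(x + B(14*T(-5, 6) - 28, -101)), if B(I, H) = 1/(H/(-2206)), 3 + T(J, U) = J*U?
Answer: 101/123705693 ≈ 8.1645e-7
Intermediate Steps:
T(J, U) = -3 + J*U
B(I, H) = -2206/H (B(I, H) = 1/(H*(-1/2206)) = 1/(-H/2206) = -2206/H)
1/(x + B(14*T(-5, 6) - 28, -101)) = 1/(1224787 - 2206/(-101)) = 1/(1224787 - 2206*(-1/101)) = 1/(1224787 + 2206/101) = 1/(123705693/101) = 101/123705693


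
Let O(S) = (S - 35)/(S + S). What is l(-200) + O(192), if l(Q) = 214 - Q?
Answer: 159133/384 ≈ 414.41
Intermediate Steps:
O(S) = (-35 + S)/(2*S) (O(S) = (-35 + S)/((2*S)) = (-35 + S)*(1/(2*S)) = (-35 + S)/(2*S))
l(-200) + O(192) = (214 - 1*(-200)) + (½)*(-35 + 192)/192 = (214 + 200) + (½)*(1/192)*157 = 414 + 157/384 = 159133/384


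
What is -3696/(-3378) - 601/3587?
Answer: 1871229/2019481 ≈ 0.92659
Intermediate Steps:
-3696/(-3378) - 601/3587 = -3696*(-1/3378) - 601*1/3587 = 616/563 - 601/3587 = 1871229/2019481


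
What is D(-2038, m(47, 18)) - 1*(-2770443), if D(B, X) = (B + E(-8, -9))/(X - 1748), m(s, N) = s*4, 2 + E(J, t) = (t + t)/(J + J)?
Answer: 11525048317/4160 ≈ 2.7704e+6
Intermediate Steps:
E(J, t) = -2 + t/J (E(J, t) = -2 + (t + t)/(J + J) = -2 + (2*t)/((2*J)) = -2 + (2*t)*(1/(2*J)) = -2 + t/J)
m(s, N) = 4*s
D(B, X) = (-7/8 + B)/(-1748 + X) (D(B, X) = (B + (-2 - 9/(-8)))/(X - 1748) = (B + (-2 - 9*(-⅛)))/(-1748 + X) = (B + (-2 + 9/8))/(-1748 + X) = (B - 7/8)/(-1748 + X) = (-7/8 + B)/(-1748 + X))
D(-2038, m(47, 18)) - 1*(-2770443) = (-7/8 - 2038)/(-1748 + 4*47) - 1*(-2770443) = -16311/8/(-1748 + 188) + 2770443 = -16311/8/(-1560) + 2770443 = -1/1560*(-16311/8) + 2770443 = 5437/4160 + 2770443 = 11525048317/4160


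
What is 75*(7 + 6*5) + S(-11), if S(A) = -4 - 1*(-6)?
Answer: 2777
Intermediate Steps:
S(A) = 2 (S(A) = -4 + 6 = 2)
75*(7 + 6*5) + S(-11) = 75*(7 + 6*5) + 2 = 75*(7 + 30) + 2 = 75*37 + 2 = 2775 + 2 = 2777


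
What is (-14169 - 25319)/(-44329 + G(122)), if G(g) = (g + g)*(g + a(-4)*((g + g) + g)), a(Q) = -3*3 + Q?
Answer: 39488/1175513 ≈ 0.033592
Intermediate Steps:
a(Q) = -9 + Q
G(g) = -76*g² (G(g) = (g + g)*(g + (-9 - 4)*((g + g) + g)) = (2*g)*(g - 13*(2*g + g)) = (2*g)*(g - 39*g) = (2*g)*(-38*g) = -76*g²)
(-14169 - 25319)/(-44329 + G(122)) = (-14169 - 25319)/(-44329 - 76*122²) = -39488/(-44329 - 76*14884) = -39488/(-44329 - 1131184) = -39488/(-1175513) = -39488*(-1/1175513) = 39488/1175513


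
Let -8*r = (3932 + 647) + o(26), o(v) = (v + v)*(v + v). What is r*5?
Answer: -36415/8 ≈ -4551.9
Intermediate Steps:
o(v) = 4*v**2 (o(v) = (2*v)*(2*v) = 4*v**2)
r = -7283/8 (r = -((3932 + 647) + 4*26**2)/8 = -(4579 + 4*676)/8 = -(4579 + 2704)/8 = -1/8*7283 = -7283/8 ≈ -910.38)
r*5 = -7283/8*5 = -36415/8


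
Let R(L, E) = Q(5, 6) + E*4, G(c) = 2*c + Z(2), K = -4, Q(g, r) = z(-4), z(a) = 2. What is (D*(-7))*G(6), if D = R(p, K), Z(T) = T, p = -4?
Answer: 1372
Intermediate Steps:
Q(g, r) = 2
G(c) = 2 + 2*c (G(c) = 2*c + 2 = 2 + 2*c)
R(L, E) = 2 + 4*E (R(L, E) = 2 + E*4 = 2 + 4*E)
D = -14 (D = 2 + 4*(-4) = 2 - 16 = -14)
(D*(-7))*G(6) = (-14*(-7))*(2 + 2*6) = 98*(2 + 12) = 98*14 = 1372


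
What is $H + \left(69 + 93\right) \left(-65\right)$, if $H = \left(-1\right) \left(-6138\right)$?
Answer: $-4392$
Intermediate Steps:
$H = 6138$
$H + \left(69 + 93\right) \left(-65\right) = 6138 + \left(69 + 93\right) \left(-65\right) = 6138 + 162 \left(-65\right) = 6138 - 10530 = -4392$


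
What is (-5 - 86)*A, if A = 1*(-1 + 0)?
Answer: 91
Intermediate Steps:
A = -1 (A = 1*(-1) = -1)
(-5 - 86)*A = (-5 - 86)*(-1) = -91*(-1) = 91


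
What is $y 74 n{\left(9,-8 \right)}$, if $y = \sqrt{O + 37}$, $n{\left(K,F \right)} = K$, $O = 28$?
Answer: $666 \sqrt{65} \approx 5369.5$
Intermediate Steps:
$y = \sqrt{65}$ ($y = \sqrt{28 + 37} = \sqrt{65} \approx 8.0623$)
$y 74 n{\left(9,-8 \right)} = \sqrt{65} \cdot 74 \cdot 9 = 74 \sqrt{65} \cdot 9 = 666 \sqrt{65}$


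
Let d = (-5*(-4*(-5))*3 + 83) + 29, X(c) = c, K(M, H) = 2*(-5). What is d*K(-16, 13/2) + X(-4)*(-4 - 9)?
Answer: 1932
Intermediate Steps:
K(M, H) = -10
d = -188 (d = (-100*3 + 83) + 29 = (-5*60 + 83) + 29 = (-300 + 83) + 29 = -217 + 29 = -188)
d*K(-16, 13/2) + X(-4)*(-4 - 9) = -188*(-10) - 4*(-4 - 9) = 1880 - 4*(-13) = 1880 + 52 = 1932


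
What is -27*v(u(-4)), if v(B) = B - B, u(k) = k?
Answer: 0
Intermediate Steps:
v(B) = 0
-27*v(u(-4)) = -27*0 = 0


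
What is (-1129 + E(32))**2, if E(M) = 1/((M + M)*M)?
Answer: 5346227220481/4194304 ≈ 1.2746e+6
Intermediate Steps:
E(M) = 1/(2*M**2) (E(M) = 1/(((2*M))*M) = (1/(2*M))/M = 1/(2*M**2))
(-1129 + E(32))**2 = (-1129 + (1/2)/32**2)**2 = (-1129 + (1/2)*(1/1024))**2 = (-1129 + 1/2048)**2 = (-2312191/2048)**2 = 5346227220481/4194304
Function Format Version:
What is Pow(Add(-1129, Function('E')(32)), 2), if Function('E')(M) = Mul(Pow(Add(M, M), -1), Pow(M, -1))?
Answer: Rational(5346227220481, 4194304) ≈ 1.2746e+6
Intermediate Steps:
Function('E')(M) = Mul(Rational(1, 2), Pow(M, -2)) (Function('E')(M) = Mul(Pow(Mul(2, M), -1), Pow(M, -1)) = Mul(Mul(Rational(1, 2), Pow(M, -1)), Pow(M, -1)) = Mul(Rational(1, 2), Pow(M, -2)))
Pow(Add(-1129, Function('E')(32)), 2) = Pow(Add(-1129, Mul(Rational(1, 2), Pow(32, -2))), 2) = Pow(Add(-1129, Mul(Rational(1, 2), Rational(1, 1024))), 2) = Pow(Add(-1129, Rational(1, 2048)), 2) = Pow(Rational(-2312191, 2048), 2) = Rational(5346227220481, 4194304)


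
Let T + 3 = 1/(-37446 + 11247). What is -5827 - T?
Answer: -152582975/26199 ≈ -5824.0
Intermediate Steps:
T = -78598/26199 (T = -3 + 1/(-37446 + 11247) = -3 + 1/(-26199) = -3 - 1/26199 = -78598/26199 ≈ -3.0000)
-5827 - T = -5827 - 1*(-78598/26199) = -5827 + 78598/26199 = -152582975/26199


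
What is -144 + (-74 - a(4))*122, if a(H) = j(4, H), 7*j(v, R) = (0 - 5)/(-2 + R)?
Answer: -63899/7 ≈ -9128.4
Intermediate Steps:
j(v, R) = -5/(7*(-2 + R)) (j(v, R) = ((0 - 5)/(-2 + R))/7 = (-5/(-2 + R))/7 = -5/(7*(-2 + R)))
a(H) = -5/(-14 + 7*H)
-144 + (-74 - a(4))*122 = -144 + (-74 - (-5)/(-14 + 7*4))*122 = -144 + (-74 - (-5)/(-14 + 28))*122 = -144 + (-74 - (-5)/14)*122 = -144 + (-74 - 1*(-5/14))*122 = -144 + (-74 + 5/14)*122 = -144 - 1031/14*122 = -144 - 62891/7 = -63899/7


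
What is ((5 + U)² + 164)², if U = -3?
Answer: 28224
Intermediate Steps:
((5 + U)² + 164)² = ((5 - 3)² + 164)² = (2² + 164)² = (4 + 164)² = 168² = 28224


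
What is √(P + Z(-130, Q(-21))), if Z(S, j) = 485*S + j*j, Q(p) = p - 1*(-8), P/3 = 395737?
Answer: √1124330 ≈ 1060.3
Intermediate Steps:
P = 1187211 (P = 3*395737 = 1187211)
Q(p) = 8 + p (Q(p) = p + 8 = 8 + p)
Z(S, j) = j² + 485*S (Z(S, j) = 485*S + j² = j² + 485*S)
√(P + Z(-130, Q(-21))) = √(1187211 + ((8 - 21)² + 485*(-130))) = √(1187211 + ((-13)² - 63050)) = √(1187211 + (169 - 63050)) = √(1187211 - 62881) = √1124330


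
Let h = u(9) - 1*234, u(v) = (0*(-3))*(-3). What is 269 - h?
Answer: 503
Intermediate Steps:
u(v) = 0 (u(v) = 0*(-3) = 0)
h = -234 (h = 0 - 1*234 = 0 - 234 = -234)
269 - h = 269 - 1*(-234) = 269 + 234 = 503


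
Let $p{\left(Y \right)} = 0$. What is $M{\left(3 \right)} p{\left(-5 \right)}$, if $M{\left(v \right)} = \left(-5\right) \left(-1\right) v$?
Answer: $0$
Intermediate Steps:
$M{\left(v \right)} = 5 v$
$M{\left(3 \right)} p{\left(-5 \right)} = 5 \cdot 3 \cdot 0 = 15 \cdot 0 = 0$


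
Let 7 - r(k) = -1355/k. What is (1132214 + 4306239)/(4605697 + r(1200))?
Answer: 1305228720/1105369231 ≈ 1.1808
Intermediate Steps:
r(k) = 7 + 1355/k (r(k) = 7 - (-1355)/k = 7 + 1355/k)
(1132214 + 4306239)/(4605697 + r(1200)) = (1132214 + 4306239)/(4605697 + (7 + 1355/1200)) = 5438453/(4605697 + (7 + 1355*(1/1200))) = 5438453/(4605697 + (7 + 271/240)) = 5438453/(4605697 + 1951/240) = 5438453/(1105369231/240) = 5438453*(240/1105369231) = 1305228720/1105369231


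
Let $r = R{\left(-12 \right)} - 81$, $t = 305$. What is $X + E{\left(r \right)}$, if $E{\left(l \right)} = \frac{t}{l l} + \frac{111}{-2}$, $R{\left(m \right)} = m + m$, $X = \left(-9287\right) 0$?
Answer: $- \frac{244633}{4410} \approx -55.472$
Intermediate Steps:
$X = 0$
$R{\left(m \right)} = 2 m$
$r = -105$ ($r = 2 \left(-12\right) - 81 = -24 - 81 = -105$)
$E{\left(l \right)} = - \frac{111}{2} + \frac{305}{l^{2}}$ ($E{\left(l \right)} = \frac{305}{l l} + \frac{111}{-2} = \frac{305}{l^{2}} + 111 \left(- \frac{1}{2}\right) = \frac{305}{l^{2}} - \frac{111}{2} = - \frac{111}{2} + \frac{305}{l^{2}}$)
$X + E{\left(r \right)} = 0 - \left(\frac{111}{2} - \frac{305}{11025}\right) = 0 + \left(- \frac{111}{2} + 305 \cdot \frac{1}{11025}\right) = 0 + \left(- \frac{111}{2} + \frac{61}{2205}\right) = 0 - \frac{244633}{4410} = - \frac{244633}{4410}$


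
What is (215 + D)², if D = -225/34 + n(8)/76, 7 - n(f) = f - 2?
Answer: 72493947009/1669264 ≈ 43429.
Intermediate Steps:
n(f) = 9 - f (n(f) = 7 - (f - 2) = 7 - (-2 + f) = 7 + (2 - f) = 9 - f)
D = -8533/1292 (D = -225/34 + (9 - 1*8)/76 = -225*1/34 + (9 - 8)*(1/76) = -225/34 + 1*(1/76) = -225/34 + 1/76 = -8533/1292 ≈ -6.6045)
(215 + D)² = (215 - 8533/1292)² = (269247/1292)² = 72493947009/1669264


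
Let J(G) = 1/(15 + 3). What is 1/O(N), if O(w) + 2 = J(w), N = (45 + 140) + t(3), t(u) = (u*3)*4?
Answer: -18/35 ≈ -0.51429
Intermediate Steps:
t(u) = 12*u (t(u) = (3*u)*4 = 12*u)
N = 221 (N = (45 + 140) + 12*3 = 185 + 36 = 221)
J(G) = 1/18
O(w) = -35/18 (O(w) = -2 + 1/18 = -35/18)
1/O(N) = 1/(-35/18) = -18/35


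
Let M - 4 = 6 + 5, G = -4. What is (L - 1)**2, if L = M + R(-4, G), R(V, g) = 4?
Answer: 324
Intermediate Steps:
M = 15 (M = 4 + (6 + 5) = 4 + 11 = 15)
L = 19 (L = 15 + 4 = 19)
(L - 1)**2 = (19 - 1)**2 = 18**2 = 324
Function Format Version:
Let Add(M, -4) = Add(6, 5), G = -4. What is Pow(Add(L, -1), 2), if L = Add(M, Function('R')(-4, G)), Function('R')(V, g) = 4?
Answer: 324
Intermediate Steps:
M = 15 (M = Add(4, Add(6, 5)) = Add(4, 11) = 15)
L = 19 (L = Add(15, 4) = 19)
Pow(Add(L, -1), 2) = Pow(Add(19, -1), 2) = Pow(18, 2) = 324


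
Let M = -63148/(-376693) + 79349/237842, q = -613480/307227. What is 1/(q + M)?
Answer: -27525516572888862/41166370652589509 ≈ -0.66864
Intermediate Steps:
q = -613480/307227 (q = -613480*1/307227 = -613480/307227 ≈ -1.9968)
M = 44909459473/89593416506 (M = -63148*(-1/376693) + 79349*(1/237842) = 63148/376693 + 79349/237842 = 44909459473/89593416506 ≈ 0.50126)
1/(q + M) = 1/(-613480/307227 + 44909459473/89593416506) = 1/(-41166370652589509/27525516572888862) = -27525516572888862/41166370652589509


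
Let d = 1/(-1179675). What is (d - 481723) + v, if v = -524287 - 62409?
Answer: -1260387183826/1179675 ≈ -1.0684e+6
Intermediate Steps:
d = -1/1179675 ≈ -8.4769e-7
v = -586696
(d - 481723) + v = (-1/1179675 - 481723) - 586696 = -568276580026/1179675 - 586696 = -1260387183826/1179675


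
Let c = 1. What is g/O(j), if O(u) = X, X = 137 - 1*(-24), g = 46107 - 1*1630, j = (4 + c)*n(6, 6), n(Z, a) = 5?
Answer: 44477/161 ≈ 276.25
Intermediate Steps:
j = 25 (j = (4 + 1)*5 = 5*5 = 25)
g = 44477 (g = 46107 - 1630 = 44477)
X = 161 (X = 137 + 24 = 161)
O(u) = 161
g/O(j) = 44477/161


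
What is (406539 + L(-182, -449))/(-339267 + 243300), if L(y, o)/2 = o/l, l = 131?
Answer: -53255711/12571677 ≈ -4.2362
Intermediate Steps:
L(y, o) = 2*o/131 (L(y, o) = 2*(o/131) = 2*o/131)
(406539 + L(-182, -449))/(-339267 + 243300) = (406539 + (2/131)*(-449))/(-339267 + 243300) = (406539 - 898/131)/(-95967) = (53255711/131)*(-1/95967) = -53255711/12571677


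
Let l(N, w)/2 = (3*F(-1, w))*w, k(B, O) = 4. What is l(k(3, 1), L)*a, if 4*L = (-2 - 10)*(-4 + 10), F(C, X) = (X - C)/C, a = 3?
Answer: -5508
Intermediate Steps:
F(C, X) = (X - C)/C
L = -18 (L = ((-2 - 10)*(-4 + 10))/4 = (-12*6)/4 = (¼)*(-72) = -18)
l(N, w) = 2*w*(-3 - 3*w) (l(N, w) = 2*((3*((w - 1*(-1))/(-1)))*w) = 2*((3*(-(w + 1)))*w) = 2*((3*(-(1 + w)))*w) = 2*((3*(-1 - w))*w) = 2*((-3 - 3*w)*w) = 2*(w*(-3 - 3*w)) = 2*w*(-3 - 3*w))
l(k(3, 1), L)*a = -6*(-18)*(1 - 18)*3 = -6*(-18)*(-17)*3 = -1836*3 = -5508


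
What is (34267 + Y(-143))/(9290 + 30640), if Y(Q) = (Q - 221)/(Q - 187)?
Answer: 5654237/6588450 ≈ 0.85820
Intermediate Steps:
Y(Q) = (-221 + Q)/(-187 + Q)
(34267 + Y(-143))/(9290 + 30640) = (34267 + (-221 - 143)/(-187 - 143))/(9290 + 30640) = (34267 - 364/(-330))/39930 = (34267 - 1/330*(-364))*(1/39930) = (34267 + 182/165)*(1/39930) = (5654237/165)*(1/39930) = 5654237/6588450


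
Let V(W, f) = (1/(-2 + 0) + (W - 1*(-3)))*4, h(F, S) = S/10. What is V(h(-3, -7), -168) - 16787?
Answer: -83899/5 ≈ -16780.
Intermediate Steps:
h(F, S) = S/10 (h(F, S) = S*(⅒) = S/10)
V(W, f) = 10 + 4*W (V(W, f) = (1/(-2) + (W + 3))*4 = (-½ + (3 + W))*4 = (5/2 + W)*4 = 10 + 4*W)
V(h(-3, -7), -168) - 16787 = (10 + 4*((⅒)*(-7))) - 16787 = (10 + 4*(-7/10)) - 16787 = (10 - 14/5) - 16787 = 36/5 - 16787 = -83899/5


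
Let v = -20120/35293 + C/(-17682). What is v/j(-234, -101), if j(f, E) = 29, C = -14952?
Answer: 4093788/430892237 ≈ 0.0095007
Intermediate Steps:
v = 4093788/14858353 (v = -20120/35293 - 14952/(-17682) = -20120*1/35293 - 14952*(-1/17682) = -20120/35293 + 356/421 = 4093788/14858353 ≈ 0.27552)
v/j(-234, -101) = (4093788/14858353)/29 = (4093788/14858353)*(1/29) = 4093788/430892237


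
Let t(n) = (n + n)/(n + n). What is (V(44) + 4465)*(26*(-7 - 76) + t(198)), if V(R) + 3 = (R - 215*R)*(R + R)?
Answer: 1777682922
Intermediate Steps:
t(n) = 1 (t(n) = (2*n)/((2*n)) = (2*n)*(1/(2*n)) = 1)
V(R) = -3 - 428*R² (V(R) = -3 + (R - 215*R)*(R + R) = -3 + (-214*R)*(2*R) = -3 - 428*R²)
(V(44) + 4465)*(26*(-7 - 76) + t(198)) = ((-3 - 428*44²) + 4465)*(26*(-7 - 76) + 1) = ((-3 - 428*1936) + 4465)*(26*(-83) + 1) = ((-3 - 828608) + 4465)*(-2158 + 1) = (-828611 + 4465)*(-2157) = -824146*(-2157) = 1777682922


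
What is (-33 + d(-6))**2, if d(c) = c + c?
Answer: 2025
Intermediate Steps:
d(c) = 2*c
(-33 + d(-6))**2 = (-33 + 2*(-6))**2 = (-33 - 12)**2 = (-45)**2 = 2025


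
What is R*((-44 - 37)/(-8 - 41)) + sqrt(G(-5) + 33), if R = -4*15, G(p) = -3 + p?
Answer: -4615/49 ≈ -94.184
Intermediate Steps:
R = -60
R*((-44 - 37)/(-8 - 41)) + sqrt(G(-5) + 33) = -60*(-44 - 37)/(-8 - 41) + sqrt((-3 - 5) + 33) = -(-4860)/(-49) + sqrt(-8 + 33) = -(-4860)*(-1)/49 + sqrt(25) = -60*81/49 + 5 = -4860/49 + 5 = -4615/49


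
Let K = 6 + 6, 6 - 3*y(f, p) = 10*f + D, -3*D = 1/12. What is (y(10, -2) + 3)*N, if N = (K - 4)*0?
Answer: 0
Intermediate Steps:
D = -1/36 (D = -⅓/12 = -⅓*1/12 = -1/36 ≈ -0.027778)
y(f, p) = 217/108 - 10*f/3 (y(f, p) = 2 - (10*f - 1/36)/3 = 2 - (-1/36 + 10*f)/3 = 2 + (1/108 - 10*f/3) = 217/108 - 10*f/3)
K = 12
N = 0 (N = (12 - 4)*0 = 8*0 = 0)
(y(10, -2) + 3)*N = ((217/108 - 10/3*10) + 3)*0 = ((217/108 - 100/3) + 3)*0 = (-3383/108 + 3)*0 = -3059/108*0 = 0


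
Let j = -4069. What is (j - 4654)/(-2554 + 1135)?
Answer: 793/129 ≈ 6.1473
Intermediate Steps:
(j - 4654)/(-2554 + 1135) = (-4069 - 4654)/(-2554 + 1135) = -8723/(-1419) = -8723*(-1/1419) = 793/129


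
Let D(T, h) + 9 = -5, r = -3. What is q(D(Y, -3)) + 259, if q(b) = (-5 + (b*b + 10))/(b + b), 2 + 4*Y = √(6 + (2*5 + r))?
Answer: 7051/28 ≈ 251.82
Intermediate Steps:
Y = -½ + √13/4 (Y = -½ + √(6 + (2*5 - 3))/4 = -½ + √(6 + (10 - 3))/4 = -½ + √(6 + 7)/4 = -½ + √13/4 ≈ 0.40139)
D(T, h) = -14 (D(T, h) = -9 - 5 = -14)
q(b) = (5 + b²)/(2*b) (q(b) = (-5 + (b² + 10))/((2*b)) = (-5 + (10 + b²))*(1/(2*b)) = (5 + b²)*(1/(2*b)) = (5 + b²)/(2*b))
q(D(Y, -3)) + 259 = (½)*(5 + (-14)²)/(-14) + 259 = (½)*(-1/14)*(5 + 196) + 259 = (½)*(-1/14)*201 + 259 = -201/28 + 259 = 7051/28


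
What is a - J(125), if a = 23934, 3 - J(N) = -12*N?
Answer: 22431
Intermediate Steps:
J(N) = 3 + 12*N (J(N) = 3 - (-12)*N = 3 + 12*N)
a - J(125) = 23934 - (3 + 12*125) = 23934 - (3 + 1500) = 23934 - 1*1503 = 23934 - 1503 = 22431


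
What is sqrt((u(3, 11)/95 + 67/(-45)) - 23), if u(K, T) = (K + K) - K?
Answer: I*sqrt(1986545)/285 ≈ 4.9454*I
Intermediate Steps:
u(K, T) = K (u(K, T) = 2*K - K = K)
sqrt((u(3, 11)/95 + 67/(-45)) - 23) = sqrt((3/95 + 67/(-45)) - 23) = sqrt((3*(1/95) + 67*(-1/45)) - 23) = sqrt((3/95 - 67/45) - 23) = sqrt(-1246/855 - 23) = sqrt(-20911/855) = I*sqrt(1986545)/285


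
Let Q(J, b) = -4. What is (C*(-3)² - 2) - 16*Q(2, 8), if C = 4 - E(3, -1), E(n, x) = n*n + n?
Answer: -10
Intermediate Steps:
E(n, x) = n + n² (E(n, x) = n² + n = n + n²)
C = -8 (C = 4 - 3*(1 + 3) = 4 - 3*4 = 4 - 1*12 = 4 - 12 = -8)
(C*(-3)² - 2) - 16*Q(2, 8) = (-8*(-3)² - 2) - 16*(-4) = (-8*9 - 2) + 64 = (-72 - 2) + 64 = -74 + 64 = -10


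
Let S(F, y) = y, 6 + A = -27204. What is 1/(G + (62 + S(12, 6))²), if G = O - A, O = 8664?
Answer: 1/40498 ≈ 2.4693e-5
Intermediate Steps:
A = -27210 (A = -6 - 27204 = -27210)
G = 35874 (G = 8664 - 1*(-27210) = 8664 + 27210 = 35874)
1/(G + (62 + S(12, 6))²) = 1/(35874 + (62 + 6)²) = 1/(35874 + 68²) = 1/(35874 + 4624) = 1/40498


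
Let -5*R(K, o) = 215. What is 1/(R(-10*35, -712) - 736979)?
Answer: -1/737022 ≈ -1.3568e-6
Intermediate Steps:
R(K, o) = -43 (R(K, o) = -1/5*215 = -43)
1/(R(-10*35, -712) - 736979) = 1/(-43 - 736979) = 1/(-737022) = -1/737022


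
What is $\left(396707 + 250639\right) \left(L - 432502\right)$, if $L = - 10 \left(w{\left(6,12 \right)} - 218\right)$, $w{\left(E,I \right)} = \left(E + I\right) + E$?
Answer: $-278722588452$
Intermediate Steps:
$w{\left(E,I \right)} = I + 2 E$
$L = 1940$ ($L = - 10 \left(\left(12 + 2 \cdot 6\right) - 218\right) = - 10 \left(\left(12 + 12\right) - 218\right) = - 10 \left(24 - 218\right) = \left(-10\right) \left(-194\right) = 1940$)
$\left(396707 + 250639\right) \left(L - 432502\right) = \left(396707 + 250639\right) \left(1940 - 432502\right) = 647346 \left(-430562\right) = -278722588452$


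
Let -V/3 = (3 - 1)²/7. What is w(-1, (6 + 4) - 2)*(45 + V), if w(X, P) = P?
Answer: 2424/7 ≈ 346.29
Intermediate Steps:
V = -12/7 (V = -3*(3 - 1)²/7 = -3*2²/7 = -12/7 ≈ -1.7143)
w(-1, (6 + 4) - 2)*(45 + V) = ((6 + 4) - 2)*(45 - 12/7) = (10 - 2)*(303/7) = 8*(303/7) = 2424/7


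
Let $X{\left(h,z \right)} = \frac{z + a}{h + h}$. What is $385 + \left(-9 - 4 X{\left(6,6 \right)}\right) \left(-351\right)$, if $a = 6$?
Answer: $4948$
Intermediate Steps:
$X{\left(h,z \right)} = \frac{6 + z}{2 h}$ ($X{\left(h,z \right)} = \frac{z + 6}{h + h} = \frac{6 + z}{2 h}$)
$385 + \left(-9 - 4 X{\left(6,6 \right)}\right) \left(-351\right) = 385 + \left(-9 - 4 \frac{6 + 6}{2 \cdot 6}\right) \left(-351\right) = 385 + \left(-9 - 4 \cdot \frac{1}{2} \cdot \frac{1}{6} \cdot 12\right) \left(-351\right) = 385 + \left(-9 - 4\right) \left(-351\right) = 385 - -4563 = 385 + 4563 = 4948$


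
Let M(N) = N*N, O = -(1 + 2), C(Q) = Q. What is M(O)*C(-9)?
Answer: -81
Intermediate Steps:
O = -3 (O = -1*3 = -3)
M(N) = N**2
M(O)*C(-9) = (-3)**2*(-9) = 9*(-9) = -81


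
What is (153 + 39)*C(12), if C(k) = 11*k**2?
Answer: 304128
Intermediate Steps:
(153 + 39)*C(12) = (153 + 39)*(11*12**2) = 192*(11*144) = 192*1584 = 304128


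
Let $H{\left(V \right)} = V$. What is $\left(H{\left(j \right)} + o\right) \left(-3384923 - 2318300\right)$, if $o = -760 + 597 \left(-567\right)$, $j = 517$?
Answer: $1931921165466$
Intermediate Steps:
$o = -339259$ ($o = -760 - 338499 = -339259$)
$\left(H{\left(j \right)} + o\right) \left(-3384923 - 2318300\right) = \left(517 - 339259\right) \left(-3384923 - 2318300\right) = \left(-338742\right) \left(-5703223\right) = 1931921165466$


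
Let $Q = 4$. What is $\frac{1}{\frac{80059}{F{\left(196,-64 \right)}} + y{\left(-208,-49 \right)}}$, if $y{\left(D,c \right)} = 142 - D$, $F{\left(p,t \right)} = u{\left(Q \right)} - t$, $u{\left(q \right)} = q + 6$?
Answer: $\frac{74}{105959} \approx 0.00069838$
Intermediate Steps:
$u{\left(q \right)} = 6 + q$
$F{\left(p,t \right)} = 10 - t$ ($F{\left(p,t \right)} = \left(6 + 4\right) - t = 10 - t$)
$\frac{1}{\frac{80059}{F{\left(196,-64 \right)}} + y{\left(-208,-49 \right)}} = \frac{1}{\frac{80059}{10 - -64} + \left(142 - -208\right)} = \frac{1}{\frac{80059}{10 + 64} + \left(142 + 208\right)} = \frac{1}{\frac{80059}{74} + 350} = \frac{1}{\frac{105959}{74}} = \frac{74}{105959}$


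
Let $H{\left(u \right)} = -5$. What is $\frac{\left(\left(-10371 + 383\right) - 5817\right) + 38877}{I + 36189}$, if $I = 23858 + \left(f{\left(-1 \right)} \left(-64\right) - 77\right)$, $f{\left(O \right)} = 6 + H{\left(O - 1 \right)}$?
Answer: $\frac{1648}{4279} \approx 0.38514$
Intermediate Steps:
$f{\left(O \right)} = 1$ ($f{\left(O \right)} = 6 - 5 = 1$)
$I = 23717$ ($I = 23858 + \left(1 \left(-64\right) - 77\right) = 23858 - 141 = 23717$)
$\frac{\left(\left(-10371 + 383\right) - 5817\right) + 38877}{I + 36189} = \frac{\left(\left(-10371 + 383\right) - 5817\right) + 38877}{23717 + 36189} = \frac{\left(-9988 - 5817\right) + 38877}{59906} = \left(-15805 + 38877\right) \frac{1}{59906} = 23072 \cdot \frac{1}{59906} = \frac{1648}{4279}$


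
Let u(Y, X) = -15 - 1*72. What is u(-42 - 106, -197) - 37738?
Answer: -37825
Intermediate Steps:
u(Y, X) = -87 (u(Y, X) = -15 - 72 = -87)
u(-42 - 106, -197) - 37738 = -87 - 37738 = -37825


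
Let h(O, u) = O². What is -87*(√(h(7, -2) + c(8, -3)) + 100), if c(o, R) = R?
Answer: -8700 - 87*√46 ≈ -9290.1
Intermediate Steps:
-87*(√(h(7, -2) + c(8, -3)) + 100) = -87*(√(7² - 3) + 100) = -87*(√(49 - 3) + 100) = -87*(√46 + 100) = -87*(100 + √46) = -8700 - 87*√46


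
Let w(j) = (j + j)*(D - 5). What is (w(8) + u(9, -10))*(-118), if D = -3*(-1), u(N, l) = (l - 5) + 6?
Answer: 4838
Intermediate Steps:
u(N, l) = 1 + l (u(N, l) = (-5 + l) + 6 = 1 + l)
D = 3
w(j) = -4*j (w(j) = (j + j)*(3 - 5) = (2*j)*(-2) = -4*j)
(w(8) + u(9, -10))*(-118) = (-4*8 + (1 - 10))*(-118) = (-32 - 9)*(-118) = -41*(-118) = 4838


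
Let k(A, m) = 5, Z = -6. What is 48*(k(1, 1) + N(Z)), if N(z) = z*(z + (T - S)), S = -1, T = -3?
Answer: 2544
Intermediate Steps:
N(z) = z*(-2 + z) (N(z) = z*(z + (-3 - 1*(-1))) = z*(z + (-3 + 1)) = z*(z - 2) = z*(-2 + z))
48*(k(1, 1) + N(Z)) = 48*(5 - 6*(-2 - 6)) = 48*(5 - 6*(-8)) = 48*(5 + 48) = 48*53 = 2544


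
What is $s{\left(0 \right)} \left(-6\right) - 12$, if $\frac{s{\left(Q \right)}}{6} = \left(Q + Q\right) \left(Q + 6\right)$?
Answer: $-12$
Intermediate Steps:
$s{\left(Q \right)} = 12 Q \left(6 + Q\right)$ ($s{\left(Q \right)} = 6 \left(Q + Q\right) \left(Q + 6\right) = 6 \cdot 2 Q \left(6 + Q\right) = 12 Q \left(6 + Q\right)$)
$s{\left(0 \right)} \left(-6\right) - 12 = 12 \cdot 0 \left(6 + 0\right) \left(-6\right) - 12 = 12 \cdot 0 \cdot 6 \left(-6\right) - 12 = 0 \left(-6\right) - 12 = 0 - 12 = -12$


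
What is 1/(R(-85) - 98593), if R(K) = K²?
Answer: -1/91368 ≈ -1.0945e-5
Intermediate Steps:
1/(R(-85) - 98593) = 1/((-85)² - 98593) = 1/(7225 - 98593) = 1/(-91368) = -1/91368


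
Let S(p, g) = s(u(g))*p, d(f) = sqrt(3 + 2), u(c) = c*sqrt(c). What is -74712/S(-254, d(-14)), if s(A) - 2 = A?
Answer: -74712/(-508 - 254*5**(3/4)) ≈ 55.045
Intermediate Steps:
u(c) = c**(3/2)
s(A) = 2 + A
d(f) = sqrt(5)
S(p, g) = p*(2 + g**(3/2)) (S(p, g) = (2 + g**(3/2))*p = p*(2 + g**(3/2)))
-74712/S(-254, d(-14)) = -74712*(-1/(254*(2 + (sqrt(5))**(3/2)))) = -74712*(-1/(254*(2 + 5**(3/4)))) = -74712/(-508 - 254*5**(3/4))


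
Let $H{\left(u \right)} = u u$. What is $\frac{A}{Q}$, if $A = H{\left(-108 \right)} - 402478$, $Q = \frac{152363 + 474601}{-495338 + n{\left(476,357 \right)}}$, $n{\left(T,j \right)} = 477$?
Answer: $\frac{96699303427}{313482} \approx 3.0847 \cdot 10^{5}$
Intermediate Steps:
$H{\left(u \right)} = u^{2}$
$Q = - \frac{626964}{494861}$ ($Q = \frac{152363 + 474601}{-495338 + 477} = \frac{626964}{-494861} = 626964 \left(- \frac{1}{494861}\right) = - \frac{626964}{494861} \approx -1.2669$)
$A = -390814$ ($A = \left(-108\right)^{2} - 402478 = 11664 - 402478 = -390814$)
$\frac{A}{Q} = - \frac{390814}{- \frac{626964}{494861}} = \left(-390814\right) \left(- \frac{494861}{626964}\right) = \frac{96699303427}{313482}$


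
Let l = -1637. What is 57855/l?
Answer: -57855/1637 ≈ -35.342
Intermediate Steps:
57855/l = 57855/(-1637) = 57855*(-1/1637) = -57855/1637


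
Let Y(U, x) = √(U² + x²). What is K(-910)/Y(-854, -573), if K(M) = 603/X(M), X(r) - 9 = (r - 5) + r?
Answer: -603*√1057645/1920683320 ≈ -0.00032287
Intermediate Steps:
X(r) = 4 + 2*r (X(r) = 9 + ((r - 5) + r) = 9 + ((-5 + r) + r) = 9 + (-5 + 2*r) = 4 + 2*r)
K(M) = 603/(4 + 2*M)
K(-910)/Y(-854, -573) = (603/(2*(2 - 910)))/(√((-854)² + (-573)²)) = ((603/2)/(-908))/(√(729316 + 328329)) = ((603/2)*(-1/908))/(√1057645) = -603*√1057645/1920683320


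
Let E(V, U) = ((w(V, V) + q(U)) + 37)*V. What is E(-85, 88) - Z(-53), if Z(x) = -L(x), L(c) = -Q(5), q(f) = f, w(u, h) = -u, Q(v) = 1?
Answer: -17851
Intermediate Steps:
L(c) = -1 (L(c) = -1*1 = -1)
E(V, U) = V*(37 + U - V) (E(V, U) = ((-V + U) + 37)*V = ((U - V) + 37)*V = (37 + U - V)*V = V*(37 + U - V))
Z(x) = 1 (Z(x) = -1*(-1) = 1)
E(-85, 88) - Z(-53) = -85*(37 + 88 - 1*(-85)) - 1*1 = -85*(37 + 88 + 85) - 1 = -85*210 - 1 = -17850 - 1 = -17851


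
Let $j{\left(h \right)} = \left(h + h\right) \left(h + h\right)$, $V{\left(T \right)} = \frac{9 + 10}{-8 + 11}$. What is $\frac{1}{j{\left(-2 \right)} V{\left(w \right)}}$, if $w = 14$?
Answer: $\frac{3}{304} \approx 0.0098684$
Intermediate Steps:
$V{\left(T \right)} = \frac{19}{3}$
$j{\left(h \right)} = 4 h^{2}$ ($j{\left(h \right)} = 2 h 2 h = 4 h^{2}$)
$\frac{1}{j{\left(-2 \right)} V{\left(w \right)}} = \frac{1}{4 \left(-2\right)^{2} \cdot \frac{19}{3}} = \frac{1}{4 \cdot 4 \cdot \frac{19}{3}} = \frac{1}{16 \cdot \frac{19}{3}} = \frac{1}{\frac{304}{3}} = \frac{3}{304}$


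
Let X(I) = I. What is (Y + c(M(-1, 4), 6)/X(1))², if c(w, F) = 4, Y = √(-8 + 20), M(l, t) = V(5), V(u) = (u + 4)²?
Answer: 28 + 16*√3 ≈ 55.713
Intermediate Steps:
V(u) = (4 + u)²
M(l, t) = 81 (M(l, t) = (4 + 5)² = 9² = 81)
Y = 2*√3 (Y = √12 = 2*√3 ≈ 3.4641)
(Y + c(M(-1, 4), 6)/X(1))² = (2*√3 + 4/1)² = (2*√3 + 4*1)² = (2*√3 + 4)² = (4 + 2*√3)²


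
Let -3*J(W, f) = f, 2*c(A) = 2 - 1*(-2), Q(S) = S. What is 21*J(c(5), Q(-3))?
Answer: 21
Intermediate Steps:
c(A) = 2 (c(A) = (2 - 1*(-2))/2 = (2 + 2)/2 = (½)*4 = 2)
J(W, f) = -f/3
21*J(c(5), Q(-3)) = 21*(-⅓*(-3)) = 21*1 = 21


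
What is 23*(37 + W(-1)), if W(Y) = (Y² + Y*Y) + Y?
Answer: 874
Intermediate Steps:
W(Y) = Y + 2*Y² (W(Y) = (Y² + Y²) + Y = 2*Y² + Y = Y + 2*Y²)
23*(37 + W(-1)) = 23*(37 - (1 + 2*(-1))) = 23*(37 - (1 - 2)) = 23*(37 - 1*(-1)) = 23*(37 + 1) = 23*38 = 874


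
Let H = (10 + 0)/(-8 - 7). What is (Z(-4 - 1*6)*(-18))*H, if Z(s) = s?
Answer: -120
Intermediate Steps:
H = -⅔ (H = 10/(-15) = 10*(-1/15) = -⅔ ≈ -0.66667)
(Z(-4 - 1*6)*(-18))*H = ((-4 - 1*6)*(-18))*(-⅔) = ((-4 - 6)*(-18))*(-⅔) = -10*(-18)*(-⅔) = 180*(-⅔) = -120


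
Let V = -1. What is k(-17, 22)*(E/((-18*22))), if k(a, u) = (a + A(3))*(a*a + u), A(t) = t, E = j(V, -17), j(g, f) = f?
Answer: -37009/198 ≈ -186.91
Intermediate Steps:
E = -17
k(a, u) = (3 + a)*(u + a²) (k(a, u) = (a + 3)*(a*a + u) = (3 + a)*(a² + u) = (3 + a)*(u + a²))
k(-17, 22)*(E/((-18*22))) = ((-17)³ + 3*22 + 3*(-17)² - 17*22)*(-17/((-18*22))) = (-4913 + 66 + 3*289 - 374)*(-17/(-396)) = (-4913 + 66 + 867 - 374)*(-17*(-1/396)) = -4354*17/396 = -37009/198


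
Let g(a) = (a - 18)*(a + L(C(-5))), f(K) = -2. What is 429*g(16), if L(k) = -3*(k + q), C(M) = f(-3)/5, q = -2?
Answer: -99528/5 ≈ -19906.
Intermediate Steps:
C(M) = -⅖ (C(M) = -2/5 = -2*⅕ = -⅖)
L(k) = 6 - 3*k (L(k) = -3*(k - 2) = -3*(-2 + k) = 6 - 3*k)
g(a) = (-18 + a)*(36/5 + a) (g(a) = (a - 18)*(a + (6 - 3*(-⅖))) = (-18 + a)*(a + (6 + 6/5)) = (-18 + a)*(a + 36/5) = (-18 + a)*(36/5 + a))
429*g(16) = 429*(-648/5 + 16² - 54/5*16) = 429*(-648/5 + 256 - 864/5) = 429*(-232/5) = -99528/5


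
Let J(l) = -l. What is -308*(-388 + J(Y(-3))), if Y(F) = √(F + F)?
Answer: 119504 + 308*I*√6 ≈ 1.195e+5 + 754.44*I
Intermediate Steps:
Y(F) = √2*√F (Y(F) = √(2*F) = √2*√F)
-308*(-388 + J(Y(-3))) = -308*(-388 - √2*√(-3)) = -308*(-388 - √2*I*√3) = -308*(-388 - I*√6) = 119504 + 308*I*√6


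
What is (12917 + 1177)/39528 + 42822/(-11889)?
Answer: -1046025/322324 ≈ -3.2453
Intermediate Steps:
(12917 + 1177)/39528 + 42822/(-11889) = 14094*(1/39528) + 42822*(-1/11889) = 87/244 - 4758/1321 = -1046025/322324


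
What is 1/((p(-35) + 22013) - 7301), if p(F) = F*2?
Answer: 1/14642 ≈ 6.8297e-5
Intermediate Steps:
p(F) = 2*F
1/((p(-35) + 22013) - 7301) = 1/((2*(-35) + 22013) - 7301) = 1/((-70 + 22013) - 7301) = 1/(21943 - 7301) = 1/14642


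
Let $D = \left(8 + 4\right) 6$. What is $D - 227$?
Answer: $-155$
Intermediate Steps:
$D = 72$ ($D = 12 \cdot 6 = 72$)
$D - 227 = 72 - 227 = -155$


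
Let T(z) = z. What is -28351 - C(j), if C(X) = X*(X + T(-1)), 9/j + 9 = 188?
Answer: -908392861/32041 ≈ -28351.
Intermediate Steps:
j = 9/179 (j = 9/(-9 + 188) = 9/179 ≈ 0.050279)
C(X) = X*(-1 + X) (C(X) = X*(X - 1) = X*(-1 + X))
-28351 - C(j) = -28351 - 9*(-1 + 9/179)/179 = -28351 - 9*(-170)/(179*179) = -28351 - 1*(-1530/32041) = -28351 + 1530/32041 = -908392861/32041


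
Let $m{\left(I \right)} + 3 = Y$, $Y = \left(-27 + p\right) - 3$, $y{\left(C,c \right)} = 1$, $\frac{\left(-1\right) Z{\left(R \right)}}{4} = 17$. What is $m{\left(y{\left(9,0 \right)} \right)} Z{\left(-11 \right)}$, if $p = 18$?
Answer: $1020$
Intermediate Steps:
$Z{\left(R \right)} = -68$ ($Z{\left(R \right)} = \left(-4\right) 17 = -68$)
$Y = -12$ ($Y = \left(-27 + 18\right) - 3 = -9 - 3 = -12$)
$m{\left(I \right)} = -15$ ($m{\left(I \right)} = -3 - 12 = -15$)
$m{\left(y{\left(9,0 \right)} \right)} Z{\left(-11 \right)} = \left(-15\right) \left(-68\right) = 1020$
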